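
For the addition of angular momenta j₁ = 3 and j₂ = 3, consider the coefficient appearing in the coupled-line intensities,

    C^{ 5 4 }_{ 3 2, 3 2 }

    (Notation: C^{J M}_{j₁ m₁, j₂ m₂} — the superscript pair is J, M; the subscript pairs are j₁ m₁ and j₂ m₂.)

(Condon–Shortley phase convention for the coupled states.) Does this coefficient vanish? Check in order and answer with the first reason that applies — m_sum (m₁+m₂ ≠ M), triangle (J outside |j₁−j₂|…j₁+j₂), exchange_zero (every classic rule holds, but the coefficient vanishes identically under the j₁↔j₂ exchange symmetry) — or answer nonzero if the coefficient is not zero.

m-sum: m₁+m₂ = 2+2 = 4, M = 4  ✓
triangle: |j₁−j₂| = 0 ≤ J = 5 ≤ j₁+j₂ = 6  ✓
exchange: j₁=j₂ and m₁=m₂, and (−1)^(j₁+j₂−J) = (−1)^1 = −1 forces ⟨j₁m₁;j₂m₂|JM⟩ = −⟨j₂m₂;j₁m₁|JM⟩ = −⟨j₁m₁;j₂m₂|JM⟩ ⇒ the coefficient vanishes identically
Racah sum check: Σ_k collapses to 0 ⇒ CG = 0

exchange_zero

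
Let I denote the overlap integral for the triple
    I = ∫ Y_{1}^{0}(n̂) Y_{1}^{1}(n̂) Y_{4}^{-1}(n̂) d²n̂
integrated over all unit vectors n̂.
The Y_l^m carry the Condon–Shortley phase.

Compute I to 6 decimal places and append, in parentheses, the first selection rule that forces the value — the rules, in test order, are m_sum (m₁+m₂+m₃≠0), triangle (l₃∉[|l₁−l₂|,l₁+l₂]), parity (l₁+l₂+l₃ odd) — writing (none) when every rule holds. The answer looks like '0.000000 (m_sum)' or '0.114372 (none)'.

l₃=4 ∉ [0,2] — triangle fails ⇒ I = 0

0.000000 (triangle)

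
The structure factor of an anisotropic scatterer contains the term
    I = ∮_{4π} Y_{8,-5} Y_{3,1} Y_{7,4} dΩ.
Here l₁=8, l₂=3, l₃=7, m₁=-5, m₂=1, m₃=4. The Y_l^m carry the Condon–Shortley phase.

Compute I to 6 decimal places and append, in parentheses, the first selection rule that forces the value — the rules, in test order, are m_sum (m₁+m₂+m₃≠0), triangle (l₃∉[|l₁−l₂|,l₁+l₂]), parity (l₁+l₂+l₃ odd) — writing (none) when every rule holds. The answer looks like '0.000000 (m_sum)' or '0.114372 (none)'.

-0.120760 (none)

Rules hold: Σm=0, L=18 even, 5≤7≤11.
N = 17·7·15 = 1785
Δ = 4!·12!·2!/19! = 1/5290740
Racah Σ t=1..3: t=1:−1/7257600 t=2:+1/2073600 t=3:−1/7257600 = 1/4838400
⇒ 3j(8 3 7; 0 0 0)² = 252/20995, sgn -1
Racah Σ t=2..4: t=2:+1/319334400 t=3:−1/43545600 t=4:+1/104509440 = -59/5748019200
⇒ 3j(8 3 7; -5 1 4)² = 3481/406980, sgn +1
4πI² = N·(3j₀)²·(3jₘ)² = 73101/398905
I = -1·√(0.183254/4π) = -0.12075969
No selection rule forces the value: the integral is nonzero (none).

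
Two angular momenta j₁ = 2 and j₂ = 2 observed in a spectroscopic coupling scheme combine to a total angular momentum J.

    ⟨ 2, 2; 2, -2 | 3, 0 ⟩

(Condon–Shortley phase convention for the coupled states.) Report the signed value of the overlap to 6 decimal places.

√[7·1!3!3!/8! · 4!0!0!4!3!3!] = √(648/5)
  +(−1)^0/∏(0,1,0,0,3,3)! = 1/36  (running 1/36)
⟨..|..⟩ = √(648/5)·(1/36) = +0.316228

+√(1/10) ≈ +0.316228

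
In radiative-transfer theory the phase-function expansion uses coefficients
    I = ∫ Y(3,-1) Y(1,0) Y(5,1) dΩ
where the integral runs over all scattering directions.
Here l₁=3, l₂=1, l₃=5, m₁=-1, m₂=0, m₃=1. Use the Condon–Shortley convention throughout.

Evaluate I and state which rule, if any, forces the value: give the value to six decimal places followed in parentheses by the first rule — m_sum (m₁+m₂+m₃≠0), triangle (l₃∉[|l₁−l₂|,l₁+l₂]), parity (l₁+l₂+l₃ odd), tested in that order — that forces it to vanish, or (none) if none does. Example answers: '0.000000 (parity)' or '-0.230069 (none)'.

l₃=5 ∉ [2,4] — triangle fails ⇒ I = 0

0.000000 (triangle)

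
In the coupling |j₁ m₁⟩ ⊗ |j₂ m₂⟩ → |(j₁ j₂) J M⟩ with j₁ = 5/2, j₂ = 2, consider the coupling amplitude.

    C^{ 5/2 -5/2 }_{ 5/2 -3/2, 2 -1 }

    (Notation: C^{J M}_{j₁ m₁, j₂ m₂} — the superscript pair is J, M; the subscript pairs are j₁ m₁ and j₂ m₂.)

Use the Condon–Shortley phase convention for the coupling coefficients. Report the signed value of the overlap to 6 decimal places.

-0.654654

triangle: 2!*3!*2!/8! = 24/40320
(j±m)!: 1!*4!*1!*3!*0!*5! = 17280
prefactor² = (2J+1)*Δ*N² = 432/7
  k=1: −1/(1!*1!*3!*0!*0!*2!) = -1/12
Σ = -1/12  ⇒  CG² = 432/7*(-1/12)² = 3/7
CG = −√(3/7) = -0.654654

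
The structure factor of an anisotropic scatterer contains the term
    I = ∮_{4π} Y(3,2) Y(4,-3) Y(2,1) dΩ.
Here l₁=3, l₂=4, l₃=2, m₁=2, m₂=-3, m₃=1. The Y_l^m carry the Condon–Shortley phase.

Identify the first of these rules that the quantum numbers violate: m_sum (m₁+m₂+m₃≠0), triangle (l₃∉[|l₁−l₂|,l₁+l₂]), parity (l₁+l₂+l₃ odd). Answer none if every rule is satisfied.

parity

azimuthal sum: 2 − 3 + 1 = 0  ✓
1 ≤ 2 ≤ 7 (triangle on l)  ✓
L = 3 + 4 + 2 = 9 (odd)  ✗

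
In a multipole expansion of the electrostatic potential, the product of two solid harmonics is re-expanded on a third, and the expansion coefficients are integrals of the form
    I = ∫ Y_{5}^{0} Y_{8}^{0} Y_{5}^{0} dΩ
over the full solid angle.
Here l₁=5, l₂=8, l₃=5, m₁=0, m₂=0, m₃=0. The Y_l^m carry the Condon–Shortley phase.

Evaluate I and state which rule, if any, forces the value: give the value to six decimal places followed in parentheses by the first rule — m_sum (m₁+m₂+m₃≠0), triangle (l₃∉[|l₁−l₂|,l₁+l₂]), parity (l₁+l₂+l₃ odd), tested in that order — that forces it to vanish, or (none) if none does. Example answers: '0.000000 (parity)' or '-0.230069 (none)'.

Checks pass: Σm=0; 18 even; l₃=5∈[3,13].
(2·5+1)(2·8+1)(2·5+1) = 2057
Δ: 8! 2! 8! / 19! → 1/37413090
sum: t=3:−1/1036800 t=4:+1/331776 t=5:−1/1036800 = 1/921600
3j²(5 8 5; 0 0 0) = Δ·Π!·Σ² = 490/46189  (sign -1)
(m-triple is (0,0,0) — same symbol as above.)
combine: 4πI² = 2057·490/46189·490/46189 = 240100/1037153
take √, sign +1: I = 0.13572809
No selection rule forces the value: the integral is nonzero (none).

0.135728 (none)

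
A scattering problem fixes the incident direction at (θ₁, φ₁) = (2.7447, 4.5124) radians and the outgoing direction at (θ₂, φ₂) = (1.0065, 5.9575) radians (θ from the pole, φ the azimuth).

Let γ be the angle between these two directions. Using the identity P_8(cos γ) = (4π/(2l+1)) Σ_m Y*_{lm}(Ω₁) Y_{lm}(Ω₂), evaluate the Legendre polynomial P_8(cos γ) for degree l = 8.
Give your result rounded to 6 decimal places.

-0.189915

Addition theorem: P_8(cos γ) = (4π/17) Σ_m Y*_{lm}(Ω₁) Y_{lm}(Ω₂), m = −8…8:
  m=-8: Y*=-0.000007-0.000257i  Y=-0.115140+0.068411i  product +0.000018+0.000029i
  m=-7: Y*=-0.002417-0.000417i  Y=-0.220770+0.257370i  product +0.000641-0.000530i
  m=-6: Y*=-0.005352+0.013763i  Y=-0.168590+0.418066i  product -0.004852-0.004558i
  m=-5: Y*=+0.053149+0.034131i  Y=-0.013923+0.241331i  product -0.008977+0.012351i
  m=-4: Y*=+0.136361-0.140390i  Y=-0.051102-0.186053i  product -0.033088-0.018196i
  m=-3: Y*=-0.239090-0.349502i  Y=-0.196467-0.291068i  product -0.054756+0.138257i
  m=-2: Y*=-0.515393+0.217891i  Y=+0.015750+0.012007i  product -0.010734-0.002757i
  m=-1: Y*=+0.045113+0.222561i  Y=+0.328742+0.111020i  product -0.009878+0.078173i
  m=+0: Y*=-0.424029-0.000000i  Y=+0.032238+0.000000i  product -0.013670-0.000000i
  m=+1: Y*=-0.045113+0.222561i  Y=-0.328742+0.111020i  product -0.009878-0.078173i
  m=+2: Y*=-0.515393-0.217891i  Y=+0.015750-0.012007i  product -0.010734+0.002757i
  m=+3: Y*=+0.239090-0.349502i  Y=+0.196467-0.291068i  product -0.054756-0.138257i
  m=+4: Y*=+0.136361+0.140390i  Y=-0.051102+0.186053i  product -0.033088+0.018196i
  m=+5: Y*=-0.053149+0.034131i  Y=+0.013923+0.241331i  product -0.008977-0.012351i
  m=+6: Y*=-0.005352-0.013763i  Y=-0.168590-0.418066i  product -0.004852+0.004558i
  m=+7: Y*=+0.002417-0.000417i  Y=+0.220770+0.257370i  product +0.000641+0.000530i
  m=+8: Y*=-0.000007+0.000257i  Y=-0.115140-0.068411i  product +0.000018-0.000029i
Accumulated sum -0.256920-0.000000i; after 4π/(2l+1) scaling, -0.189915-0.000000i ⇒ P_8 = -0.189915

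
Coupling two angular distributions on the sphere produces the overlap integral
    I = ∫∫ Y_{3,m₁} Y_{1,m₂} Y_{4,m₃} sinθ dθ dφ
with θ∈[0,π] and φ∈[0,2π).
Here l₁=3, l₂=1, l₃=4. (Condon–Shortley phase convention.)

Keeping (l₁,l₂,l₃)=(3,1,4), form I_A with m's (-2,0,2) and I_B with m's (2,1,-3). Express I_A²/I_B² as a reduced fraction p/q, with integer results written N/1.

Same 3,1,4: normalisation and zero-m 3j drop out of the ratio.
A: Δ: 0! 6! 2! / 9! → 1/252; sum: t=0:+1/120 = 1/120; 3j²(3 1 4; -2 0 2) = Δ·Π!·Σ² = 1/21  (sign +1)
B: Δ: 0! 6! 2! / 9! → 1/252; sum: t=0:+1/240 = 1/240; 3j²(3 1 4; 2 1 -3) = Δ·Π!·Σ² = 1/12  (sign -1)
I_A²/I_B² = (1/21)/(1/12) = 4/7

4/7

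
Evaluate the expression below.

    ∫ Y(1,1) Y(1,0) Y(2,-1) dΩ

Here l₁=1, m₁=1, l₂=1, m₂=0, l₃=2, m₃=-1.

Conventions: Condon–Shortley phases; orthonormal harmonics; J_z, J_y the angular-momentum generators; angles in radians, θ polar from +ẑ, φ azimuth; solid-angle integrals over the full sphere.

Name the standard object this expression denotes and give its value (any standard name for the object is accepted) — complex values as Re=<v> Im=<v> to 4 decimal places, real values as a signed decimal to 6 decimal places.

Gaunt coefficient, -0.218510

This is a Gaunt coefficient — the integral of a triple product of spherical harmonics over the sphere.
m-sum 0 ✓  L=4 even ✓  0≤2≤2 ✓
Π(2lᵢ+1) = 3×3×5 = 45
triangle coeff Δ(1,1,2) = 1/30
Σ_t [0,0]: t=0:+1/1 = 1/1
(3j)²=2/15 [(1 1 2; 0 0 0)], sign=+1
Σ_t [0,0]: t=0:+1/2 = 1/2
(3j)²=1/10 [(1 1 2; 1 0 -1)], sign=-1
⇒ 4πI² = 3/5
I = (-1)√(3/5/(4π)) = -0.21850969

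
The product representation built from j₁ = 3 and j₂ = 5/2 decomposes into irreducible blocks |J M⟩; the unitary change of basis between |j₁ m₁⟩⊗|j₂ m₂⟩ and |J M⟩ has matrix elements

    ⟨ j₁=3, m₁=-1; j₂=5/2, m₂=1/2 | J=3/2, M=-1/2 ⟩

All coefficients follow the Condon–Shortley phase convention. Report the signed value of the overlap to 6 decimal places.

-0.097590

√[4·4!2!1!/8! · 2!4!3!2!1!2!] = √(192/35)
  +(−1)^2/∏(2,2,2,1,0,0)! = 1/8  (running 1/8)
  +(−1)^3/∏(3,1,1,0,1,1)! = -1/6  (running -1/24)
⟨..|..⟩ = √(192/35)·(-1/24) = -0.097590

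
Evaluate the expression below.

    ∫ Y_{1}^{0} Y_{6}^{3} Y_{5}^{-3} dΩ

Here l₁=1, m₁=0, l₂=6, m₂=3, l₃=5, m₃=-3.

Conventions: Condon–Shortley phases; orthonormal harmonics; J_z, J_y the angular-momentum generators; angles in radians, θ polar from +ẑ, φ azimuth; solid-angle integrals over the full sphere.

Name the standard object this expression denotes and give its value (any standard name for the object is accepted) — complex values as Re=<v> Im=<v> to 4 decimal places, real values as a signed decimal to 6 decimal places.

Gaunt coefficient, -0.212310

This is a Gaunt coefficient — the integral of a triple product of spherical harmonics over the sphere.
Checks pass: Σm=0; 12 even; l₃=5∈[5,7].
(2·1+1)(2·6+1)(2·5+1) = 429
Δ: 2! 0! 10! / 13! → 1/858
sum: t=1:−1/14400 = -1/14400
3j²(1 6 5; 0 0 0) = Δ·Π!·Σ² = 6/143  (sign +1)
sum: t=1:−1/80640 = -1/80640
3j²(1 6 5; 0 3 -3) = Δ·Π!·Σ² = 9/286  (sign -1)
combine: 4πI² = 429·6/143·9/286 = 81/143
take √, sign -1: I = -0.21230956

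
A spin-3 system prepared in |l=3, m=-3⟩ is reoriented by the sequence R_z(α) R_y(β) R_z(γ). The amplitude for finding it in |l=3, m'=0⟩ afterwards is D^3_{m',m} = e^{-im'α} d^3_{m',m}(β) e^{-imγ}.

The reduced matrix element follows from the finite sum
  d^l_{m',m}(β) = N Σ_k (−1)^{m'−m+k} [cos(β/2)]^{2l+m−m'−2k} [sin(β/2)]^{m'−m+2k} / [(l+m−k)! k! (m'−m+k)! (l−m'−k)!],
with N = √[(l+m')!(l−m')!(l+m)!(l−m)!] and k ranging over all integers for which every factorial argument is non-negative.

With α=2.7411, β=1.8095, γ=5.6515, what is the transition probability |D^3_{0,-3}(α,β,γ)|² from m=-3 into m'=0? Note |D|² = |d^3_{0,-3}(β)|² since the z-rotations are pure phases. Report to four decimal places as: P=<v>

First d^3_{0,-3}(β=1.8095), then the phase factors e^{-i(0)α} and e^{-i(-3)γ}:
Half-angle: c=0.617882, s=0.786271. N=√(6·6·1·720)=160.996894
k∈{0} keeps every argument non-negative
  k=0: (−1)^3·160.9969/(36)·0.6179^3·0.7863^3 = -0.512800
d^3_{0,-3}(1.8095) = -0.512800
|D^3_{0,-3}|² = |d^3_{0,-3}(β)|² = (-0.512800)² = 0.262964 (the z-rotation phases have unit modulus)

P=0.2630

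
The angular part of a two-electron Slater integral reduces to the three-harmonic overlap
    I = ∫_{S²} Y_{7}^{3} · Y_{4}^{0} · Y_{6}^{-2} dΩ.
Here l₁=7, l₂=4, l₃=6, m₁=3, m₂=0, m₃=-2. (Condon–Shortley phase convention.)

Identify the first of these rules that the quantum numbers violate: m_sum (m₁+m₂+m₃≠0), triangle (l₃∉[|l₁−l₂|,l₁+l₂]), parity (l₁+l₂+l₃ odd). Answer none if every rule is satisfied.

m_sum

m₁+m₂+m₃ = 3 + 0 − 2 = 1  ✗
triangle: |7−4|=3 ≤ l₃=6 ≤ 7+4=11
parity: l₁+l₂+l₃ = 17 is odd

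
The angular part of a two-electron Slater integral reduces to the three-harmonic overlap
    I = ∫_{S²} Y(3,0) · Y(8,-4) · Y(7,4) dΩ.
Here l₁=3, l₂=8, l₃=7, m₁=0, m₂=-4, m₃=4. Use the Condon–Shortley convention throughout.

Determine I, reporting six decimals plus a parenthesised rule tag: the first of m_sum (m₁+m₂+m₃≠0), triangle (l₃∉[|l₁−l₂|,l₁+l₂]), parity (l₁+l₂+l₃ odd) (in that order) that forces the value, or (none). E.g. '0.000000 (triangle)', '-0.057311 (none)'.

Rules hold: Σm=0, L=18 even, 5≤7≤11.
N = 7·17·15 = 1785
Δ = 4!·2!·12!/19! = 1/5290740
Racah Σ t=1..3: t=1:−1/7257600 t=2:+1/2073600 t=3:−1/7257600 = 1/4838400
⇒ 3j(3 8 7; 0 0 0)² = 252/20995, sgn -1
Racah Σ t=1..3: t=1:−1/26127360 t=2:+1/29030400 t=3:−1/479001600 = -17/2874009600
⇒ 3j(3 8 7; 0 -4 4)² = 17/25935, sgn +1
4πI² = N·(3j₀)²·(3jₘ)² = 4284/305045
I = -1·√(0.0140438/4π) = -0.03343011
No selection rule forces the value: the integral is nonzero (none).

-0.033430 (none)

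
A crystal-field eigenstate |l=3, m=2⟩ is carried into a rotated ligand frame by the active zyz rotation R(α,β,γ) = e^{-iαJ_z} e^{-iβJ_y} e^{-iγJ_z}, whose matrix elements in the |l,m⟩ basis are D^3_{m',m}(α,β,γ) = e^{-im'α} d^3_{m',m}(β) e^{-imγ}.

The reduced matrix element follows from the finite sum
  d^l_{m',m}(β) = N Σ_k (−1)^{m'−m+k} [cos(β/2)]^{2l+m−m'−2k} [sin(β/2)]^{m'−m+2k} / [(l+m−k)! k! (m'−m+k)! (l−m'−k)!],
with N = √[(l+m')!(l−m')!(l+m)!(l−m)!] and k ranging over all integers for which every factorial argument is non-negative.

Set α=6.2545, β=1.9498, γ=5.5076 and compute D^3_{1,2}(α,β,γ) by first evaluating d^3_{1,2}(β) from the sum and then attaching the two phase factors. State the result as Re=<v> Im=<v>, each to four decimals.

Re=0.0044 Im=-0.4881

Split into d^3_{1,2}(β=1.9498) × two z-phases.
Half-angle: c=0.561251, s=0.827646. N=√(24·2·120·1)=75.894664
The bounds max(0,m−m')=1 and min(l+m,l−m')=2 give 2 terms
  k=1: (−1)^0·75.8947/(24)·0.5613^5·0.8276^1 = +0.145757
  k=2: (−1)^1·75.8947/(12)·0.5613^3·0.8276^3 = -0.633920
d^3_{1,2}(1.9498) = +0.145757 -0.633920 = -0.488163
D = (+0.999589+0.028681i)·(-0.488163)·(+0.019624+0.999807i) = +0.004422-0.488143i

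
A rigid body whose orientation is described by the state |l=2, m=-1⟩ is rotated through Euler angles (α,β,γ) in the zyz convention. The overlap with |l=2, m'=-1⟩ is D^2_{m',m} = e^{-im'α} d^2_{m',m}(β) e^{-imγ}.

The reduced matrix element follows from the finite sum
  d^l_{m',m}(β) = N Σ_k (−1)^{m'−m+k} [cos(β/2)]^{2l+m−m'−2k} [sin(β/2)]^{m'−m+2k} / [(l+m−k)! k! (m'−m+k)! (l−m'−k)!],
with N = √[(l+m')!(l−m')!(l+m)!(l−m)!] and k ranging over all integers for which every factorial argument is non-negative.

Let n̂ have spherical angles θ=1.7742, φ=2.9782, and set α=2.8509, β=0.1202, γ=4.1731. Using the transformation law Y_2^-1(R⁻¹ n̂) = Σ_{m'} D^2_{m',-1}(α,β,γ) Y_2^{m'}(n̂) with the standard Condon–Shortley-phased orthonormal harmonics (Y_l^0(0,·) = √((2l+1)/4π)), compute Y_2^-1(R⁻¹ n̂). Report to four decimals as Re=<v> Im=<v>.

Need the full column D^2_{m',-1} for m'=−2..2 at α=2.8509, β=0.1202, γ=4.1731.
cos(β/2)=0.998195, sin(β/2)=0.060064
d^2_{-2,-1}: single k=1 term ⇒ +0.119478;  D = -0.107577-0.051982i
d^2_{-1,-1}: k∈[0..1] ⇒ +0.992798 -0.010784 = +0.982014;  D = +0.724647+0.662751i
d^2_{0,-1}: k∈[0..1] ⇒ -0.146330 +0.000530 = -0.145800;  D = +0.074872+0.125108i
d^2_{1,-1}: k∈[0..1] ⇒ +0.010784 -0.000013 = +0.010771;  D = +0.002650+0.010440i
d^2_{2,-1}: single k=0 term ⇒ -0.000433;  D = -0.000018+0.000432i
Y_2^{m'}(θ=1.7742,φ=2.9782) and Σ D·Y over m':
  (-0.1076-0.0520i)·(+0.3509+0.1189i)  (+0.7246+0.6628i)·(+0.1508+0.0249i)  (+0.0749+0.1251i)·(-0.2768+0.0000i)  (+0.0027+0.0104i)·(-0.1508+0.0249i)  (-0.0000+0.0004i)·(+0.3509-0.1189i)
Y_2^-1(R⁻¹ n̂) = +0.039899+0.050945i

Re=0.0399 Im=0.0509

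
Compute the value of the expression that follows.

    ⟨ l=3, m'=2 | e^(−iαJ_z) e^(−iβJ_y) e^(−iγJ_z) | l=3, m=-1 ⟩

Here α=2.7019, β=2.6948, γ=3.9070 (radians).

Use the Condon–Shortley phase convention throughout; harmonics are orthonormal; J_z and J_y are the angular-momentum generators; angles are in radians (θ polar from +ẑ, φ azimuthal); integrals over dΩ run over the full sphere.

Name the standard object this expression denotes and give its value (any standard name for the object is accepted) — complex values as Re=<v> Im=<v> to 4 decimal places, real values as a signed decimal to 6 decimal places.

This is a Wigner D-matrix element — the rotation-matrix element ⟨l m'| R(α,β,γ) |l m⟩ in the angular-momentum basis.
First d^3_{2,-1}(β=2.6948), then the phase factors e^{-i(2)α} and e^{-i(-1)γ}:
Half-angle: c=0.221543, s=0.975151. N=√(120·1·2·24)=75.894664
The bounds max(0,m−m')=0 and min(l+m,l−m')=1 give 2 terms
  k=0: (−1)^3·75.8947/(12)·0.2215^3·0.9752^3 = -0.063770
  k=1: (−1)^4·75.8947/(24)·0.2215^1·0.9752^5 = +0.617755
d^3_{2,-1}(2.6948) = -0.063770 +0.617755 = +0.553985
D = (+0.637625+0.770347i)·(+0.553985)·(-0.721100-0.692831i) = +0.040955-0.552469i

Wigner D-matrix element, Re=0.0410 Im=-0.5525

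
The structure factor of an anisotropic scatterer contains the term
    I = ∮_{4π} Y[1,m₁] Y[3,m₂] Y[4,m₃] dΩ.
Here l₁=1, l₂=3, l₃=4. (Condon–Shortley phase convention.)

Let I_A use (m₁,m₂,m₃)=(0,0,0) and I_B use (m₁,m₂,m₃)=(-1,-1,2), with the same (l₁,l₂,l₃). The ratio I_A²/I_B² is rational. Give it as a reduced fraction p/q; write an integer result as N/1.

Same 1,3,4: normalisation and zero-m 3j drop out of the ratio.
A: Δ: 0! 2! 6! / 9! → 1/252; sum: t=0:+1/36 = 1/36; 3j²(1 3 4; 0 0 0) = Δ·Π!·Σ² = 4/63  (sign +1)
B: Δ: 0! 2! 6! / 9! → 1/252; sum: t=0:+1/96 = 1/96; 3j²(1 3 4; -1 -1 2) = Δ·Π!·Σ² = 5/84  (sign +1)
I_A²/I_B² = (4/63)/(5/84) = 16/15

16/15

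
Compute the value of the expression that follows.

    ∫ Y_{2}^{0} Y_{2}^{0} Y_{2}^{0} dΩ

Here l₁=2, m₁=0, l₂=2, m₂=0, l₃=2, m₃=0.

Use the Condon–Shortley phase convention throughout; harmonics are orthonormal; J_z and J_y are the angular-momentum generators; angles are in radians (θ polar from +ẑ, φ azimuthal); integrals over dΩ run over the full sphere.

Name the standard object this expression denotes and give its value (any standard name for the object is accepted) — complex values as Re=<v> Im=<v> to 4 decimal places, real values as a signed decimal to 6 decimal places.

Gaunt coefficient, +0.180224

This is a Gaunt coefficient — the integral of a triple product of spherical harmonics over the sphere.
m-sum 0 ✓  L=6 even ✓  0≤2≤4 ✓
Π(2lᵢ+1) = 5×5×5 = 125
triangle coeff Δ(2,2,2) = 1/630
Σ_t [0,2]: t=0:+1/8 t=1:−1/1 t=2:+1/8 = -3/4
(3j)²=2/35 [(2 2 2; 0 0 0)], sign=-1
(m-triple is (0,0,0) — same symbol as above.)
⇒ 4πI² = 20/49
I = (+1)√(20/49/(4π)) = 0.18022375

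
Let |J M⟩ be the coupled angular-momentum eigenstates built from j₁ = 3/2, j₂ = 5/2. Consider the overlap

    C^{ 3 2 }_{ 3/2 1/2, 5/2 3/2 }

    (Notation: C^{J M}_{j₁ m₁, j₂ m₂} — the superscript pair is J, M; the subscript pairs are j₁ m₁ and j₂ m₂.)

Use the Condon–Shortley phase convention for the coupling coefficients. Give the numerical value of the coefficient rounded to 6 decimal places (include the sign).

√[7·1!2!4!/8! · 2!1!4!1!5!1!] = √(48)
  +(−1)^0/∏(0,1,1,4,1,0)! = 1/24  (running 1/24)
  +(−1)^1/∏(1,0,0,3,2,1)! = -1/12  (running -1/24)
⟨..|..⟩ = √(48)·(-1/24) = -0.288675

−√(1/12) = -0.288675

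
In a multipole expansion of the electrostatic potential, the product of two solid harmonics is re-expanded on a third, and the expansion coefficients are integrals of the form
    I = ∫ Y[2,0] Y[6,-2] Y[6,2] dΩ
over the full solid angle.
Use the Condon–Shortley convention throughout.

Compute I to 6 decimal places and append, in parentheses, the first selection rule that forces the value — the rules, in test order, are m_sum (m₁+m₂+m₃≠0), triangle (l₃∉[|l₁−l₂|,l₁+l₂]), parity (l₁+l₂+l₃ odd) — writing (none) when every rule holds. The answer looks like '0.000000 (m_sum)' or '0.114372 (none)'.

0.114688 (none)

m-sum 0 ✓  L=14 even ✓  4≤6≤8 ✓
Π(2lᵢ+1) = 5×13×13 = 845
triangle coeff Δ(2,6,6) = 1/90090
Σ_t [0,2]: t=0:+1/69120 t=1:−1/14400 t=2:+1/69120 = -7/172800
(3j)²=14/715 [(2 6 6; 0 0 0)], sign=-1
Σ_t [0,2]: t=0:+1/69120 t=1:−1/30240 t=2:+1/322560 = -1/64512
(3j)²=10/1001 [(2 6 6; 0 -2 2)], sign=-1
⇒ 4πI² = 20/121
I = (+1)√(20/121/(4π)) = 0.11468784
No selection rule forces the value: the integral is nonzero (none).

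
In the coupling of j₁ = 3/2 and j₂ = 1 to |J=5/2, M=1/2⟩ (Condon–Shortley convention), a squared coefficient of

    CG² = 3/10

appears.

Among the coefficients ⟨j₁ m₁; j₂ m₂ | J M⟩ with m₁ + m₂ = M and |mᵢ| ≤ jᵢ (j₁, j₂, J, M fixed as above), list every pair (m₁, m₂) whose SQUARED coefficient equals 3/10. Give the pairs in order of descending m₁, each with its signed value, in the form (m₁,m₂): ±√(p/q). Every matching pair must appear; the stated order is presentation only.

(-1/2,1): +√(3/10)

Admissible pairs with m₁+m₂ = M = 1/2: (-1/2,1), (1/2,0), (3/2,-1)
  (m₁,m₂)=(3/2,-1): CG² = 1/10, CG = +√(1/10)
  (m₁,m₂)=(1/2,0): CG² = 3/5, CG = +√(3/5)
  (m₁,m₂)=(-1/2,1): CG² = 3/10, CG = +√(3/10)   ← matches the target
Pairs with CG² = 3/10: (-1/2,1): +√(3/10)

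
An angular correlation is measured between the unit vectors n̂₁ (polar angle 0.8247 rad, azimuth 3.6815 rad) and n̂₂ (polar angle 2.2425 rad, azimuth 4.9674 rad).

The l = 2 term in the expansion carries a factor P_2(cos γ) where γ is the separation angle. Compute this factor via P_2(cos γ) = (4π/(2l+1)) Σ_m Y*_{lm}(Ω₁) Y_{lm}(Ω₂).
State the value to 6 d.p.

Term-by-term m-sum for l=2 (normalisation 4π/5 = 2.513274):
  term(m=-2) = (-0.041512, -0.026595)   from Y*(Ω₁)=(0.098213, 0.183696), Y(Ω₂)=(-0.206556, 0.115545)
  term(m=-1) = (-0.040730, 0.139077)   from Y*(Ω₁)=(-0.330306, -0.197954), Y(Ω₂)=(-0.094932, -0.364161)
  term(m=+0) = (0.006153, 0.000000)   from Y*(Ω₁)=(0.120548, -0.000000), Y(Ω₂)=(0.051046, 0.000000)
  term(m=+1) = (-0.040730, -0.139077)   from Y*(Ω₁)=(0.330306, -0.197954), Y(Ω₂)=(0.094932, -0.364161)
  term(m=+2) = (-0.041512, 0.026595)   from Y*(Ω₁)=(0.098213, -0.183696), Y(Ω₂)=(-0.206556, -0.115545)
Total Σ_m = (-0.158331, 0.000000). Multiply by 2.513274: (-0.397928, 0.000000). P_2(cos γ) = -0.397928

-0.397928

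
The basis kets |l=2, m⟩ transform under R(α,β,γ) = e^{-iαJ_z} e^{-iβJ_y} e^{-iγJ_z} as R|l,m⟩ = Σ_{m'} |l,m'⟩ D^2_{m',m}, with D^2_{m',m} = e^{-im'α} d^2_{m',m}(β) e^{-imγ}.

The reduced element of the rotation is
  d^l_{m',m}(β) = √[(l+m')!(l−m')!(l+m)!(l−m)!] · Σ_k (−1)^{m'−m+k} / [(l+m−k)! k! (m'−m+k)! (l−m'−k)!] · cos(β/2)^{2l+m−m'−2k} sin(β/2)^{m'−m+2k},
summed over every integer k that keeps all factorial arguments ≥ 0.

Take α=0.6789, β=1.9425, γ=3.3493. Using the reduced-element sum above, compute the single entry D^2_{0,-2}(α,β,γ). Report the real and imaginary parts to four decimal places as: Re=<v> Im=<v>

D^2_{0,-2}(0.6789,1.9425,3.3493) = e^{-i·0·0.6789}·d^2_{0,-2}(1.9425)·e^{-i·-2·3.3493}. Compute d first:
Half-angle: c=0.564268, s=0.825592. N=√(2·2·1·24)=9.797959
The bounds max(0,m−m')=0 and min(l+m,l−m')=0 give 1 term
  k=0: (−1)^2·9.7980/(4)·0.5643^2·0.8256^2 = +0.531590
d^2_{0,-2}(1.9425) = +0.531590
Phases: e^{-i·(0)·0.6789}=+1.000000+0.000000i, e^{-i·(-2)·3.3493}=+0.914949+0.403569i ⇒ D=+0.486378+0.214534i

Re=0.4864 Im=0.2145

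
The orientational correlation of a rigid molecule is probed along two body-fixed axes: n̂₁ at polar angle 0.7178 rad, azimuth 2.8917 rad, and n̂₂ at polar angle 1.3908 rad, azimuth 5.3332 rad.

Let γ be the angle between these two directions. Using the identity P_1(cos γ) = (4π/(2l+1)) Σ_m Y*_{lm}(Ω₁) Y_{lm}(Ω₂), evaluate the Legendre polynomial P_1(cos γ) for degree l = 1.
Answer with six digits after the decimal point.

Expand P_1 via completeness: Σ_{m} conj(Y_{1,m}) at Ω₁ times Y_{1,m} at Ω₂ —
  m=-1: Y*=(-0.220183, 0.056197)  Y=(0.197725, 0.276487)  product (-0.059074, -0.049766)
  m=+0: Y*=(0.368042, -0.000000)  Y=(0.087473, 0.000000)  product (0.032194, 0.000000)
  m=+1: Y*=(0.220183, 0.056197)  Y=(-0.197725, 0.276487)  product (-0.059074, 0.049766)
Total Σ_m = (-0.085953, 0.000000). Multiply by 4.188790: (-0.360041, 0.000000). P_1(cos γ) = -0.360041

-0.360041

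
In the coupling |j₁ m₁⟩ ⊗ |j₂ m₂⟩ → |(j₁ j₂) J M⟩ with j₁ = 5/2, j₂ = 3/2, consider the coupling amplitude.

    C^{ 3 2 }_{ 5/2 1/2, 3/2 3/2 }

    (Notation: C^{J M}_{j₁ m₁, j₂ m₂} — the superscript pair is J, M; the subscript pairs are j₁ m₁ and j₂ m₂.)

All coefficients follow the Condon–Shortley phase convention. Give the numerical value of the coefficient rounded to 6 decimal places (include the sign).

triangle: 1!*4!*2!/8! = 48/40320
(j±m)!: 3!*2!*3!*0!*5!*1! = 8640
prefactor² = (2J+1)*Δ*N² = 72
  k=1: −1/(1!*0!*1!*2!*3!*0!) = -1/12
Σ = -1/12  ⇒  CG² = 72*(-1/12)² = 1/2
CG = −√(1/2) = -0.707107

−√(1/2) ≈ -0.707107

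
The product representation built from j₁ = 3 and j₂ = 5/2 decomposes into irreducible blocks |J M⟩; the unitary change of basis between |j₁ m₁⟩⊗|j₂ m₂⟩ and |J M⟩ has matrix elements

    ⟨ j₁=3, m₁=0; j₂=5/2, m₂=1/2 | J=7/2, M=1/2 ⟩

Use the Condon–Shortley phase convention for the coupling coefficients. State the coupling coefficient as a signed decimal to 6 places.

triangle: 2!×4!×3!/10! = 288/3628800
(j±m)!: 3!×3!×3!×2!×4!×3! = 62208
prefactor² = (2J+1)×Δ×N² = 6912/175
  k=0: +1/(0!×2!×3!×3!×1!×0!) = 1/72
  k=1: −1/(1!×1!×2!×2!×2!×1!) = -1/8
  k=2: +1/(2!×0!×1!×1!×3!×2!) = 1/24
Σ = -5/72  ⇒  CG² = 6912/175×(-5/72)² = 4/21
CG = −√(4/21) = -0.436436

−√(4/21) = -0.436436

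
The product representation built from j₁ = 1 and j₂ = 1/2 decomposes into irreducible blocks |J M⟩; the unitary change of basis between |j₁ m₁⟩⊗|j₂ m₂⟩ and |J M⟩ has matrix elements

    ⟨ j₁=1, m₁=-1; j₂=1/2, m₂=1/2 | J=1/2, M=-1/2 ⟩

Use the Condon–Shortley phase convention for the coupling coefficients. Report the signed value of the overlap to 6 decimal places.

-0.816497

√[2·1!1!0!/3! · 0!2!1!0!0!1!] = √(2/3)
  +(−1)^1/∏(1,0,1,0,0,0)! = -1  (running -1)
⟨..|..⟩ = √(2/3)·(-1) = -0.816497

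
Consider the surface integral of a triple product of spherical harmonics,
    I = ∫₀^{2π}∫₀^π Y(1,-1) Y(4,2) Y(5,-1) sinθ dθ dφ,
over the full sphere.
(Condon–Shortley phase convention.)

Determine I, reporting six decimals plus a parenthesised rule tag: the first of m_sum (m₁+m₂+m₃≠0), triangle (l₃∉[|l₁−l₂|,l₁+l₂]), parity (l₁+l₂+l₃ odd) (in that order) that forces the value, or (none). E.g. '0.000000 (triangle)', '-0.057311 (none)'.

m-sum 0 ✓  L=10 even ✓  3≤5≤5 ✓
Π(2lᵢ+1) = 3×9×11 = 297
triangle coeff Δ(1,4,5) = 1/495
Σ_t [0,0]: t=0:+1/576 = 1/576
(3j)²=5/99 [(1 4 5; 0 0 0)], sign=-1
Σ_t [0,0]: t=0:+1/2880 = 1/2880
(3j)²=2/165 [(1 4 5; -1 2 -1)], sign=+1
⇒ 4πI² = 2/11
I = (-1)√(2/11/(4π)) = -0.12028562
No selection rule forces the value: the integral is nonzero (none).

-0.120286 (none)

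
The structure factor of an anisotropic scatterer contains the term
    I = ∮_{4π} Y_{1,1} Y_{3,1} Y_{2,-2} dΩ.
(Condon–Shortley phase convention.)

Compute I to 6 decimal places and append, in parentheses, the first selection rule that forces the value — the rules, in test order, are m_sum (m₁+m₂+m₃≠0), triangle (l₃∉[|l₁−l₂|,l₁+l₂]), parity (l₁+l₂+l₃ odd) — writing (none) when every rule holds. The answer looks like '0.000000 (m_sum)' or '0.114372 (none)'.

-0.082589 (none)

m-sum 0 ✓  L=6 even ✓  2≤2≤4 ✓
Π(2lᵢ+1) = 3×7×5 = 105
triangle coeff Δ(1,3,2) = 1/105
Σ_t [1,1]: t=1:−1/4 = -1/4
(3j)²=3/35 [(1 3 2; 0 0 0)], sign=-1
Σ_t [0,0]: t=0:+1/48 = 1/48
(3j)²=1/105 [(1 3 2; 1 1 -2)], sign=+1
⇒ 4πI² = 3/35
I = (-1)√(3/35/(4π)) = -0.08258890
No selection rule forces the value: the integral is nonzero (none).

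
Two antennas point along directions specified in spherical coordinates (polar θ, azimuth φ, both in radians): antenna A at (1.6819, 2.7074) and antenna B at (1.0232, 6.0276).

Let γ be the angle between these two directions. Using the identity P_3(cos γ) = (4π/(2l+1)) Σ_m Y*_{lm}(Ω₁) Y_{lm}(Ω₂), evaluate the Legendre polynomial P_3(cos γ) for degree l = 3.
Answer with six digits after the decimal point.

Summing Y*_{l m}(θ₁,φ₁)·Y_{l m}(θ₂,φ₂) over m ∈ [−3, 3]; prefactor 4π/(2·3+1) = 1.795196:
  [-3]  conj(Y_{3,-3})(Ω₁) = (-0.108537, 0.394910) ; Y_{3,-3}(Ω₂) = (0.186998, 0.180153) ; Δ = (-0.091440, 0.054294)
  [-2]  conj(Y_{3,-2})(Ω₁) = (-0.072307, 0.085427) ; Y_{3,-2}(Ω₂) = (0.338277, 0.189738) ; Δ = (-0.040669, 0.015179)
  [-1]  conj(Y_{3,-1})(Ω₁) = (0.273474, -0.126811) ; Y_{3,-1}(Ω₂) = (0.094854, 0.024785) ; Δ = (0.029083, -0.005250)
  [+0]  conj(Y_{3,0})(Ω₁) = (0.121585, -0.000000) ; Y_{3,0}(Ω₂) = (-0.319545, 0.000000) ; Δ = (-0.038852, 0.000000)
  [+1]  conj(Y_{3,1})(Ω₁) = (-0.273474, -0.126811) ; Y_{3,1}(Ω₂) = (-0.094854, 0.024785) ; Δ = (0.029083, 0.005250)
  [+2]  conj(Y_{3,2})(Ω₁) = (-0.072307, -0.085427) ; Y_{3,2}(Ω₂) = (0.338277, -0.189738) ; Δ = (-0.040669, -0.015179)
  [+3]  conj(Y_{3,3})(Ω₁) = (0.108537, 0.394910) ; Y_{3,3}(Ω₂) = (-0.186998, 0.180153) ; Δ = (-0.091440, -0.054294)
Σ over m = (-0.244903, 0.000000); ×(4π/7) → (-0.439649, 0.000000). Real part: -0.439649

-0.439649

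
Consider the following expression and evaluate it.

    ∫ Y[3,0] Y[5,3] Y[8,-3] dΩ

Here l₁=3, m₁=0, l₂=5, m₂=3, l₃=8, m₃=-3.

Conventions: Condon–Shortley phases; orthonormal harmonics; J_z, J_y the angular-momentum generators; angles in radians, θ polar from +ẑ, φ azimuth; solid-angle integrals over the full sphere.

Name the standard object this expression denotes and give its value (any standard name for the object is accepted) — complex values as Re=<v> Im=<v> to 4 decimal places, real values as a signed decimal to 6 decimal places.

This is a Gaunt coefficient — the integral of a triple product of spherical harmonics over the sphere.
Checks pass: Σm=0; 16 even; l₃=8∈[2,8].
(2·3+1)(2·5+1)(2·8+1) = 1309
Δ: 0! 6! 10! / 17! → 1/136136
sum: t=0:+1/518400 = 1/518400
3j²(3 5 8; 0 0 0) = Δ·Π!·Σ² = 56/2431  (sign +1)
sum: t=0:+1/2903040 = 1/2903040
3j²(3 5 8; 0 3 -3) = Δ·Π!·Σ² = 75/6188  (sign -1)
combine: 4πI² = 1309·56/2431·75/6188 = 1050/2873
take √, sign -1: I = -0.17053829

Gaunt coefficient, -0.170538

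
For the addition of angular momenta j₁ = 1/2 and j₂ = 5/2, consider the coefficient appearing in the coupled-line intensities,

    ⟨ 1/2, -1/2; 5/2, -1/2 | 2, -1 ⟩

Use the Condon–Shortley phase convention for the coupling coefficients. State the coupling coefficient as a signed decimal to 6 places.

-0.577350

√[5·1!0!4!/6! · 0!1!2!3!1!3!] = √(12)
  +(−1)^1/∏(1,0,0,1,0,3)! = -1/6  (running -1/6)
⟨..|..⟩ = √(12)·(-1/6) = -0.577350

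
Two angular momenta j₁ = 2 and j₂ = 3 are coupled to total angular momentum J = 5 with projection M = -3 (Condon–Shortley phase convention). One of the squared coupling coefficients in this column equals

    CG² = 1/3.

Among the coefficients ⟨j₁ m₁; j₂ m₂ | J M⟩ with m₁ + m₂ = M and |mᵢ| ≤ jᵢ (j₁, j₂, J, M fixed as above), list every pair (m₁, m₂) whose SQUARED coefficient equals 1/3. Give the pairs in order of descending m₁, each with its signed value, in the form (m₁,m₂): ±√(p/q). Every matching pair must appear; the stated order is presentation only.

(-2,-1): +√(1/3)

Admissible pairs with m₁+m₂ = M = -3: (-2,-1), (-1,-2), (0,-3)
  (m₁,m₂)=(0,-3): CG² = 2/15, CG = +√(2/15)
  (m₁,m₂)=(-1,-2): CG² = 8/15, CG = +√(8/15)
  (m₁,m₂)=(-2,-1): CG² = 1/3, CG = +√(1/3)   ← matches the target
Pairs with CG² = 1/3: (-2,-1): +√(1/3)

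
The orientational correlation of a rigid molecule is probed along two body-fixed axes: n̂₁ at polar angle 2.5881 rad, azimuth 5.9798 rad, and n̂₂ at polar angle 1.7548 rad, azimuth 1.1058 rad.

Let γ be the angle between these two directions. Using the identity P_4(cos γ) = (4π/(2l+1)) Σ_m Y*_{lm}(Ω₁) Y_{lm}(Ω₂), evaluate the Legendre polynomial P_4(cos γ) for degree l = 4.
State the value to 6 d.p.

Term-by-term m-sum for l=4 (normalisation 4π/9 = 1.396263):
  m=-4: (0.011816, -0.031655) × (-0.117891, 0.396233) = (0.011150, 0.008414)  (running Σ = (0.011150, 0.008414))
  m=-3: (-0.094904, 0.122121) × (0.214257, -0.038061) = (-0.015686, 0.029777)  (running Σ = (-0.004536, 0.038191))
  m=-2: (0.308734, -0.214299) × (0.147999, 0.198446) = (0.088219, 0.029551)  (running Σ = (0.083683, 0.067742))
  m=-1: (-0.417061, 0.130561) × (0.105537, -0.210364) = (-0.016550, 0.101513)  (running Σ = (0.067133, 0.169255))
  m=0: (-0.040247, -0.000000) × (0.215265, 0.000000) = (-0.008664, -0.000000)  (running Σ = (0.058470, 0.169255))
  m=1: (0.417061, 0.130561) × (-0.105537, -0.210364) = (-0.016550, -0.101513)  (running Σ = (0.041920, 0.067742))
  m=2: (0.308734, 0.214299) × (0.147999, -0.198446) = (0.088219, -0.029551)  (running Σ = (0.130139, 0.038191))
  m=3: (0.094904, 0.122121) × (-0.214257, -0.038061) = (-0.015686, -0.029777)  (running Σ = (0.114453, 0.008414))
  m=4: (0.011816, 0.031655) × (-0.117891, -0.396233) = (0.011150, -0.008414)  (running Σ = (0.125603, 0.000000))
Accumulated sum (0.125603, 0.000000); after 4π/(2l+1) scaling, (0.175375, 0.000000) ⇒ P_4 = 0.175375

0.175375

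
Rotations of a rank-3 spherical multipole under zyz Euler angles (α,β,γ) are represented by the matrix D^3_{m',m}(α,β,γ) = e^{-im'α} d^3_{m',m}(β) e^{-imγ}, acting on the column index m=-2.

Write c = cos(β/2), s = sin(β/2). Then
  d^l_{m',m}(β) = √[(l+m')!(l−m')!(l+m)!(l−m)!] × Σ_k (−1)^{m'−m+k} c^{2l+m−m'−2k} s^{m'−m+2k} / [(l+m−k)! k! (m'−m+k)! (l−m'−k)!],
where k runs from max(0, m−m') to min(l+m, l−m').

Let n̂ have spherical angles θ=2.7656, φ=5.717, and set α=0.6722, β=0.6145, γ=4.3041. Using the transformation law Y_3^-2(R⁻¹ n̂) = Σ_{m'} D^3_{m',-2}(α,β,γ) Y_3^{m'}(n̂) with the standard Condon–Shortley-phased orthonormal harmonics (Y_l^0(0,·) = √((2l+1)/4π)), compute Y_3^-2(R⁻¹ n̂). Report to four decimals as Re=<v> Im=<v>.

Re=0.3627 Im=0.0679

Need the full column D^3_{m',-2} for m'=−3..3 at α=0.6722, β=0.6145, γ=4.3041.
cos(β/2)=0.953169, sin(β/2)=0.302439
d^3_{-3,-2}: single k=1 term ⇒ +0.582857;  D = -0.211191-0.543250i
d^3_{-2,-2}: k∈[0..1] ⇒ +0.749927 -0.377506 = +0.372421;  D = -0.321737-0.187571i
d^3_{-1,-2}: k∈[0..1] ⇒ -0.752465 +0.151513 = -0.600952;  D = +0.594699-0.086463i
d^3_{0,-2}: k∈[0..1] ⇒ +0.413537 -0.041634 = +0.371903;  D = -0.254649+0.271045i
d^3_{1,-2}: k∈[0..1] ⇒ -0.151513 +0.007627 = -0.143886;  D = +0.011788-0.143403i
d^3_{2,-2}: k∈[0..1] ⇒ +0.038007 -0.000765 = +0.037241;  D = +0.020725+0.030942i
d^3_{3,-2}: single k=0 term ⇒ -0.005908;  D = -0.005629-0.001793i
Y_3^{m'}(θ=2.7656,φ=5.717) and Σ D·Y over m':
  (-0.2112-0.5433i)·(-0.0026+0.0205i)  (-0.3217-0.1876i)·(-0.0544-0.1160i)  (+0.5947-0.0865i)·(+0.3331+0.2117i)  (-0.2546+0.2710i)·(-0.4602+0.0000i)  (+0.0118-0.1434i)·(-0.3331+0.2117i)  (+0.0207+0.0309i)·(-0.0544+0.1160i)  (-0.0056-0.0018i)·(+0.0026+0.0205i)
Y_3^-2(R⁻¹ n̂) = +0.362747+0.067877i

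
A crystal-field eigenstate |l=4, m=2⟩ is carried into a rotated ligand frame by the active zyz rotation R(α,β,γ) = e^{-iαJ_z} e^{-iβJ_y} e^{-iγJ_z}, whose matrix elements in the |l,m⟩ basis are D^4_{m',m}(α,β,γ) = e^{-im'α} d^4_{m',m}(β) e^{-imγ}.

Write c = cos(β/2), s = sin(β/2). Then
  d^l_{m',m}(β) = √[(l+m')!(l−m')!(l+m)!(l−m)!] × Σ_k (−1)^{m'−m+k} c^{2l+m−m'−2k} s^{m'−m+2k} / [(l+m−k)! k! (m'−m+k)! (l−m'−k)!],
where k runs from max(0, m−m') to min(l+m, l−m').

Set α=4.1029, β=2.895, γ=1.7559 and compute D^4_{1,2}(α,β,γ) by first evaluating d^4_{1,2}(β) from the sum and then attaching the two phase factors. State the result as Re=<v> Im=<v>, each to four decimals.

Re=0.0059 Im=-0.0240

Split into d^4_{1,2}(β=2.8950) × two z-phases.
With c≡cos(β/2)=0.122984 and s≡sin(β/2)=0.992409, N=[120·6·720·2]^{1/2}=1018.233765
k: max(0,(2)−(1))=1 … min(4+(2),4−(1))=3
  k=1: (−1)^0·1018.2338/(240)·0.1230^7·0.9924^1 = +0.000002
  k=2: (−1)^1·1018.2338/(48)·0.1230^5·0.9924^3 = -0.000583
  k=3: (−1)^2·1018.2338/(72)·0.1230^3·0.9924^5 = +0.025323
d^4_{1,2}(2.8950) = +0.000002 -0.000583 +0.025323 = +0.024741
Attach z-rotation phases: D = e^{-i(1)(4.1029)}·(+0.024741)·e^{-i(2)(1.7559)} = +0.005864-0.024037i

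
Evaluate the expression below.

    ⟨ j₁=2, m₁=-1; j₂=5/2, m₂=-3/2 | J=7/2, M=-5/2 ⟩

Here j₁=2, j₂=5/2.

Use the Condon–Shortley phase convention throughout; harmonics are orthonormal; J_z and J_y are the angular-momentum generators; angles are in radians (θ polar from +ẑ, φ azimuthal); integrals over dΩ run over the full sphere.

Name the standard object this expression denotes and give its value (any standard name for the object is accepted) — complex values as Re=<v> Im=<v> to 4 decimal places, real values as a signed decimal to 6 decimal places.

Clebsch–Gordan coefficient, +√(1/63) ≈ +0.125988

This is a Clebsch–Gordan (vector-coupling) coefficient.
j₁+j₂−J=1  J+j₁−j₂=3  J−j₁+j₂=4  j₁+j₂+J+1=9
(j₁±m₁, j₂±m₂, J±M) = (1,3,1,4,1,6)
P² = 2304/7
sum k=0..1:
  [0] +1/36 = 1/36
  [1] −1/48 = -1/48
S = 1/144
C² = P²·S² = 1/63 ; C = +0.125988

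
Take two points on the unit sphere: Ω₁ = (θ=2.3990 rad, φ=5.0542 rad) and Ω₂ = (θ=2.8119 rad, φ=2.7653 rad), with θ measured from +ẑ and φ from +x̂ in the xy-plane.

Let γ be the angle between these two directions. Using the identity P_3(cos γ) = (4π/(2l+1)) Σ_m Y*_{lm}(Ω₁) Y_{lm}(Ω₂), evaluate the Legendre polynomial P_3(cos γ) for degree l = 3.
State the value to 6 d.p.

-0.406720

Summing Y*_{l m}(θ₁,φ₁)·Y_{l m}(θ₂,φ₂) over m ∈ [−3, 3]; prefactor 4π/(2·3+1) = 1.795196:
  m=-3: Y*=-0.110288+0.066917i  Y=-0.006055-0.012798i  product +0.001524+0.001006i
  m=-2: Y*=+0.266908+0.217441i  Y=-0.073978-0.069276i  product -0.004682-0.034576i
  m=-1: Y*=+0.125536-0.352851i  Y=-0.338241-0.133646i  product -0.089618+0.102571i
  m=+0: Y*=+0.078693-0.000000i  Y=-0.521115+0.000000i  product -0.041008+0.000000i
  m=+1: Y*=-0.125536-0.352851i  Y=+0.338241-0.133646i  product -0.089618-0.102571i
  m=+2: Y*=+0.266908-0.217441i  Y=-0.073978+0.069276i  product -0.004682+0.034576i
  m=+3: Y*=+0.110288+0.066917i  Y=+0.006055-0.012798i  product +0.001524-0.001006i
Σ over m = -0.226560-0.000000i; ×(4π/7) → -0.406720-0.000000i. Real part: -0.406720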